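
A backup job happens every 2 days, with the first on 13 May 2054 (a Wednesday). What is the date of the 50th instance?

The 50th occurrence is 49 intervals after the first: 49 × 2 = 98 days after 13 May 2054.
May has 31 days — 18 days to the end of May leaves 80.
June has 30 days (50 left).
July has 31 days (19 left).
19 days into August → 19 August 2054.

19 August 2054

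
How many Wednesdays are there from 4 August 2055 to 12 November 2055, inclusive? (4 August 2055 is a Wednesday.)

15

4 August 2055 is a Wednesday; the first Wednesday on or after it is 4 August 2055.
From 4 August 2055 to 12 November 2055: 27 + 30 + 31 + 12 = 100 days (rest of August, September, October, November).
100 ÷ 7 = 14 full weeks with remainder 2, so 14 more Wednesdays after the first → 15.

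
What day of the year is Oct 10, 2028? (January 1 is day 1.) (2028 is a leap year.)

284

Days in months before Oct: 31 + 29 + 31 + 30 + 31 + 30 + 31 + 31 + 30 = 274.
Plus 10 days into Oct → day 284.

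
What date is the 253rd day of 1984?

September 9, 1984

January has 31 days (253 − 31 = 222 remain).
February has 29 days (222 − 29 = 193 remain).
March has 31 days (193 − 31 = 162 remain).
April has 30 days (162 − 30 = 132 remain).
May has 31 days (132 − 31 = 101 remain).
June has 30 days (101 − 30 = 71 remain).
July has 31 days (71 − 31 = 40 remain).
August has 31 days (40 − 31 = 9 remain).
9 into September → September 9.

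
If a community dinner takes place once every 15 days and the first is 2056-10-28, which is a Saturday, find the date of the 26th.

The 26th occurrence is 25 intervals after the first: 25 × 15 = 375 days after 2056-10-28.
October has 31 days — 3 days to the end of October leaves 372.
November has 30 days (342 left).
December has 31 days (311 left).
January has 31 days (280 left).
February has 28 days (252 left).
March has 31 days (221 left).
April has 30 days (191 left).
May has 31 days (160 left).
June has 30 days (130 left).
July has 31 days (99 left).
August has 31 days (68 left).
September has 30 days (38 left).
October has 31 days (7 left).
7 days into November → 2057-11-07.

2057-11-07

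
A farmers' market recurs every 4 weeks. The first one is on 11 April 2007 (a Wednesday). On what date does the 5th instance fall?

The 5th occurrence is 4 intervals after the first: 4 × 28 = 112 days after 11 April 2007.
April has 30 days — 19 days to the end of April leaves 93.
May has 31 days (62 left).
June has 30 days (32 left).
July has 31 days (1 left).
1 day into August → 1 August 2007.

1 August 2007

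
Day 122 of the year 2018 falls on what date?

January has 31 days (122 − 31 = 91 remain).
February has 28 days (91 − 28 = 63 remain).
March has 31 days (63 − 31 = 32 remain).
April has 30 days (32 − 30 = 2 remain).
2 into May → May 2.

May 2, 2018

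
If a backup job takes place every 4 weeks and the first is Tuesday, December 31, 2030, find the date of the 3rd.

February 25, 2031

The 3rd occurrence is 2 intervals after the first: 2 × 28 = 56 days after December 31, 2030.
December has 31 days — 0 days to the end of December leaves 56.
January has 31 days (25 left).
25 days into February → February 25, 2031.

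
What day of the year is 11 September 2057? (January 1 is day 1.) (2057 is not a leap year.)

254

Days in months before September: 31 + 28 + 31 + 30 + 31 + 30 + 31 + 31 = 243.
Plus 11 days into September → day 254.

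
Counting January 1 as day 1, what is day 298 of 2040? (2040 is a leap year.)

October 24, 2040

January has 31 days (298 − 31 = 267 remain).
February has 29 days (267 − 29 = 238 remain).
March has 31 days (238 − 31 = 207 remain).
April has 30 days (207 − 30 = 177 remain).
May has 31 days (177 − 31 = 146 remain).
June has 30 days (146 − 30 = 116 remain).
July has 31 days (116 − 31 = 85 remain).
August has 31 days (85 − 31 = 54 remain).
September has 30 days (54 − 30 = 24 remain).
24 into October → October 24.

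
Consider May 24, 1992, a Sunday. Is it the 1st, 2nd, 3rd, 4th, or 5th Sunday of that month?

Day 24 falls in week ⌈24/7⌉ of the month.
Days 1–7 hold the 1st Sunday, 8–14 the 2nd, 15–21 the 3rd, 22–28 the 4th, 29–31 the 5th.
24 is in the range for the 4th.

4th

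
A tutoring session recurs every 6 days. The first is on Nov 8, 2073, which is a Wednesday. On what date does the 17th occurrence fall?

Feb 12, 2074

The 17th occurrence is 16 intervals after the first: 16 × 6 = 96 days after Nov 8, 2073.
Nov has 30 days — 22 days to the end of Nov leaves 74.
Dec has 31 days (43 left).
Jan has 31 days (12 left).
12 days into Feb → Feb 12, 2074.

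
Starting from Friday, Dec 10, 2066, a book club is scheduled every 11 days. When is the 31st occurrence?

The 31st occurrence is 30 intervals after the first: 30 × 11 = 330 days after Dec 10, 2066.
Dec has 31 days — 21 days to the end of Dec leaves 309.
Jan has 31 days (278 left).
Feb has 28 days (250 left).
Mar has 31 days (219 left).
Apr has 30 days (189 left).
May has 31 days (158 left).
Jun has 30 days (128 left).
Jul has 31 days (97 left).
Aug has 31 days (66 left).
Sep has 30 days (36 left).
Oct has 31 days (5 left).
5 days into Nov → Nov 5, 2067.

Nov 5, 2067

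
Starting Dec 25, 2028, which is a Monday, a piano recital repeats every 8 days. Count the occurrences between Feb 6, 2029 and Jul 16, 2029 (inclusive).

20

Occurrences land 8·i days after Dec 25, 2028 for i = 0, 1, 2, …
Feb 6, 2029 is 43 days after the start; 43 ÷ 8 = 5 remainder 3; since the remainder is 3, round up to i = 6. First occurrence in the window: #7 on Feb 11, 2029 (6×8 = 48 days in).
Jul 16, 2029 is 203 days after the start; 203 ÷ 8 = 25 remainder 3. Last occurrence in the window: #26 on Jul 13, 2029.
Occurrences #7 through #26: 20 in total.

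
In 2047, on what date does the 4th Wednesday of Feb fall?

Feb 27, 2047

Feb 2047 begins on a Friday, so the first Wednesday is Feb 6 (5 days later).
The 4th Wednesday is 3 weeks later: 6 + 21 = 27.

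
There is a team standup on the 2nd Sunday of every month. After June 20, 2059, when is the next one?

July 13, 2059

June 2059 starts on a Sunday; its first Sunday is the 1st, so the 2nd Sunday is the 8th — June 8, 2059.
That is not after June 20, 2059, so look at July 2059.
July 2059 starts on a Tuesday; its first Sunday is the 6th, so the 2nd Sunday is the 13th — July 13, 2059.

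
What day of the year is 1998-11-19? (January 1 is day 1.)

Days in months before November: 31 + 28 + 31 + 30 + 31 + 30 + 31 + 31 + 30 + 31 = 304.
Plus 19 days into November → day 323.

323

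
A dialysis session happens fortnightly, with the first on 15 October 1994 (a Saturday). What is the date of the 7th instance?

The 7th occurrence is 6 intervals after the first: 6 × 14 = 84 days after 15 October 1994.
October has 31 days — 16 days to the end of October leaves 68.
November has 30 days (38 left).
December has 31 days (7 left).
7 days into January → 7 January 1995.

7 January 1995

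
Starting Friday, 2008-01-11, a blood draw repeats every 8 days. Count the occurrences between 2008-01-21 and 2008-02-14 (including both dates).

3

Occurrences land 8·i days after 2008-01-11 for i = 0, 1, 2, …
2008-01-21 is 10 days after the start; 10 ÷ 8 = 1 remainder 2; since the remainder is 2, round up to i = 2. First occurrence in the window: #3 on 2008-01-27 (2×8 = 16 days in).
2008-02-14 is 34 days after the start; 34 ÷ 8 = 4 remainder 2. Last occurrence in the window: #5 on 2008-02-12.
Occurrences #3 through #5: 3 in total.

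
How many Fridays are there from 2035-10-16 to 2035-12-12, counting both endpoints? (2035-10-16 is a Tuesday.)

8

2035-10-16 is a Tuesday; the first Friday on or after it is 2035-10-19 (3 days later).
From 2035-10-19 to 2035-12-12: 12 + 30 + 12 = 54 days (rest of October, November, December).
54 ÷ 7 = 7 full weeks with remainder 5, so 7 more Fridays after the first → 8.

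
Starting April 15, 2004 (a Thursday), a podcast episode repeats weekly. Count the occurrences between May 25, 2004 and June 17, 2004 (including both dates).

4

Occurrences land 7·i days after April 15, 2004 for i = 0, 1, 2, …
May 25, 2004 is 40 days after the start; 40 ÷ 7 = 5 remainder 5; since the remainder is 5, round up to i = 6. First occurrence in the window: #7 on May 27, 2004 (6×7 = 42 days in).
June 17, 2004 is 63 days after the start; 63 ÷ 7 = 9 remainder 0. Last occurrence in the window: #10 on June 17, 2004.
Occurrences #7 through #10: 4 in total.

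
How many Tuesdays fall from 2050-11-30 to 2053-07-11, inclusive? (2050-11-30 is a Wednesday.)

2050-11-30 is a Wednesday; the first Tuesday on or after it is 2050-12-06 (6 days later).
From 2050-12-06 to 2053-07-11: 25 + 365 + 366 + 192 = 948 days (rest of 2050, 2051, 2052, to 2053-07-11 in 2053).
948 ÷ 7 = 135 full weeks with remainder 3, so 135 more Tuesdays after the first → 136.

136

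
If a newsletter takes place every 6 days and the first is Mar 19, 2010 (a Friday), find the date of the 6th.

Apr 18, 2010

The 6th occurrence is 5 intervals after the first: 5 × 6 = 30 days after Mar 19, 2010.
Mar has 31 days — 12 days to the end of Mar leaves 18.
18 days into Apr → Apr 18, 2010.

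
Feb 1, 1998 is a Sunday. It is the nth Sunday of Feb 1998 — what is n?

Day 1 falls in week ⌈1/7⌉ of the month.
Days 1–7 hold the 1st Sunday, 8–14 the 2nd, 15–21 the 3rd, 22–28 the 4th, 29–31 the 5th.
1 is in the range for the 1st.

1st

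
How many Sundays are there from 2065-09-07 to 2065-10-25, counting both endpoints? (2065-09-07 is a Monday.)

7

2065-09-07 is a Monday; the first Sunday on or after it is 2065-09-13 (6 days later).
From 2065-09-13 to 2065-10-25: 17 + 25 = 42 days (rest of September, October).
42 ÷ 7 = 6 full weeks with remainder 0, so 6 more Sundays after the first → 7.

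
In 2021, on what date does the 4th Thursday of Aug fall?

The first Thursday of Aug 2021 is Aug 5.
The 4th Thursday is 3 weeks later: 5 + 21 = 26.

Aug 26, 2021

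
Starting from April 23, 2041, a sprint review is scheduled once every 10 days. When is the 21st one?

The 21st occurrence is 20 intervals after the first: 20 × 10 = 200 days after April 23, 2041.
April has 30 days — 7 days to the end of April leaves 193.
May has 31 days (162 left).
June has 30 days (132 left).
July has 31 days (101 left).
August has 31 days (70 left).
September has 30 days (40 left).
October has 31 days (9 left).
9 days into November → November 9, 2041.

November 9, 2041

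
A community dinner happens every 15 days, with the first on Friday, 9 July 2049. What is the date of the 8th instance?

The 8th occurrence is 7 intervals after the first: 7 × 15 = 105 days after 9 July 2049.
July has 31 days — 22 days to the end of July leaves 83.
August has 31 days (52 left).
September has 30 days (22 left).
22 days into October → 22 October 2049.

22 October 2049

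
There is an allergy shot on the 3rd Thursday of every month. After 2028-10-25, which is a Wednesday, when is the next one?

2028-11-16

October 2028 starts on a Sunday; its first Thursday is the 5th, so the 3rd Thursday is the 19th — 2028-10-19.
That is not after 2028-10-25, so look at November 2028.
November 2028 starts on a Wednesday; its first Thursday is the 2nd, so the 3rd Thursday is the 16th — 2028-11-16.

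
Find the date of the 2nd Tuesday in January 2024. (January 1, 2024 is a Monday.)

January 2024 begins on a Monday, so the first Tuesday is January 2 (1 day later).
The 2nd Tuesday is 1 weeks later: 2 + 7 = 9.

January 9, 2024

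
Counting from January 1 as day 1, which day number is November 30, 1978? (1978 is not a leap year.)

334

Days in months before November: 31 + 28 + 31 + 30 + 31 + 30 + 31 + 31 + 30 + 31 = 304.
Plus 30 days into November → day 334.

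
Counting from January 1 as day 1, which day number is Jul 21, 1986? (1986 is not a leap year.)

Days in months before Jul: 31 + 28 + 31 + 30 + 31 + 30 = 181.
Plus 21 days into Jul → day 202.

202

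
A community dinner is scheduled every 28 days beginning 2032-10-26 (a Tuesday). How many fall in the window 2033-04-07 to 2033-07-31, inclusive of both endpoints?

4

Occurrences land 28·i days after 2032-10-26 for i = 0, 1, 2, …
2033-04-07 is 163 days after the start; 163 ÷ 28 = 5 remainder 23; since the remainder is 23, round up to i = 6. First occurrence in the window: #7 on 2033-04-12 (6×28 = 168 days in).
2033-07-31 is 278 days after the start; 278 ÷ 28 = 9 remainder 26. Last occurrence in the window: #10 on 2033-07-05.
Occurrences #7 through #10: 4 in total.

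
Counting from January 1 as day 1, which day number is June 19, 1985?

Days in months before June: 31 + 28 + 31 + 30 + 31 = 151.
Plus 19 days into June → day 170.

170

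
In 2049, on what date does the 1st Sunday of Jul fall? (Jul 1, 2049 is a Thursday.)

Jul 4, 2049

Jul 2049 begins on a Thursday, so the first Sunday is Jul 4 (3 days later).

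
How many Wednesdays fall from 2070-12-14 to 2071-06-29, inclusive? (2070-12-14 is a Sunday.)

28

2070-12-14 is a Sunday; the first Wednesday on or after it is 2070-12-17 (3 days later).
From 2070-12-17 to 2071-06-29: 14 + 31 + 28 + 31 + 30 + 31 + 29 = 194 days (rest of December, January, February, March, April, May, June).
194 ÷ 7 = 27 full weeks with remainder 5, so 27 more Wednesdays after the first → 28.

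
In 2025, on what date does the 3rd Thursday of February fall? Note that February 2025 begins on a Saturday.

February 2025 begins on a Saturday, so the first Thursday is February 6 (5 days later).
The 3rd Thursday is 2 weeks later: 6 + 14 = 20.

2025-02-20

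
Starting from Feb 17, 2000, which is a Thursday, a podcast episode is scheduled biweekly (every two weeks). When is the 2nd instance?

Mar 2, 2000

The 2nd occurrence is 1 interval after the first: 1 × 14 = 14 days after Feb 17, 2000.
Feb has 29 days — 12 days to the end of Feb leaves 2.
2 days into Mar → Mar 2, 2000.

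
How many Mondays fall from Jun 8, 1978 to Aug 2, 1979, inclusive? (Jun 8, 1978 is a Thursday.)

60

Jun 8, 1978 is a Thursday; the first Monday on or after it is Jun 12, 1978 (4 days later).
From Jun 12, 1978 to Aug 2, 1979: 202 + 214 = 416 days (rest of 1978, to Aug 2, 1979 in 1979).
416 ÷ 7 = 59 full weeks with remainder 3, so 59 more Mondays after the first → 60.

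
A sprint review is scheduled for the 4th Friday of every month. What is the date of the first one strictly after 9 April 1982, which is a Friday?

April 1982 starts on a Thursday; its first Friday is the 2nd, so the 4th Friday is the 23rd — 23 April 1982.
23 April 1982 is after 9 April 1982, so that is the next one.

23 April 1982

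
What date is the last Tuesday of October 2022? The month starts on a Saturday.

October 25, 2022

October 2022 begins on a Saturday, so the first Tuesday is October 4 (3 days later).
October 2022 has 31 days. Adding weeks: 4, 11, 18, 25 — the last one ≤ 31 is the 25th.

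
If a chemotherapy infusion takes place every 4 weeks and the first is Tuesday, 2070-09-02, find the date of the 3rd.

The 3rd occurrence is 2 intervals after the first: 2 × 28 = 56 days after 2070-09-02.
September has 30 days — 28 days to the end of September leaves 28.
28 days into October → 2070-10-28.

2070-10-28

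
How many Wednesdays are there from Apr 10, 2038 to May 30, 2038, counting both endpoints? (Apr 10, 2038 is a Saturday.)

7

Apr 10, 2038 is a Saturday; the first Wednesday on or after it is Apr 14, 2038 (4 days later).
From Apr 14, 2038 to May 30, 2038: 16 + 30 = 46 days (rest of Apr, May).
46 ÷ 7 = 6 full weeks with remainder 4, so 6 more Wednesdays after the first → 7.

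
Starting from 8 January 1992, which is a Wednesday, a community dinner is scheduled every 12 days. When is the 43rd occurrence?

26 May 1993

The 43rd occurrence is 42 intervals after the first: 42 × 12 = 504 days after 8 January 1992.
January has 31 days — 23 days to the end of January leaves 481.
From end of January to end of 1992 is 335 days (146 left).
January has 31 days (115 left).
February has 28 days (87 left).
March has 31 days (56 left).
April has 30 days (26 left).
26 days into May → 26 May 1993.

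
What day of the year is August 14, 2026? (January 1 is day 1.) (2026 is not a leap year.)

Days in months before August: 31 + 28 + 31 + 30 + 31 + 30 + 31 = 212.
Plus 14 days into August → day 226.

226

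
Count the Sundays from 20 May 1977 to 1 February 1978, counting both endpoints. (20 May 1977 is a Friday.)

37

20 May 1977 is a Friday; the first Sunday on or after it is 22 May 1977 (2 days later).
From 22 May 1977 to 1 February 1978: 9 + 30 + 31 + 31 + 30 + 31 + 30 + 31 + 31 + 1 = 255 days (rest of May, June, July, August, September, October, November, December, January, February).
255 ÷ 7 = 36 full weeks with remainder 3, so 36 more Sundays after the first → 37.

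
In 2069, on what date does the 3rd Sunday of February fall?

February 2069 begins on a Friday, so the first Sunday is February 3 (2 days later).
The 3rd Sunday is 2 weeks later: 3 + 14 = 17.

2069-02-17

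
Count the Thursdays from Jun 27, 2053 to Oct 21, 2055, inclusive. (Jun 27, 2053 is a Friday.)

121

Jun 27, 2053 is a Friday; the first Thursday on or after it is Jul 3, 2053 (6 days later).
From Jul 3, 2053 to Oct 21, 2055: 181 + 365 + 294 = 840 days (rest of 2053, 2054, to Oct 21, 2055 in 2055).
840 ÷ 7 = 120 full weeks with remainder 0, so 120 more Thursdays after the first → 121.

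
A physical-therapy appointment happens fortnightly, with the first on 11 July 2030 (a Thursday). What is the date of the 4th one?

The 4th occurrence is 3 intervals after the first: 3 × 14 = 42 days after 11 July 2030.
July has 31 days — 20 days to the end of July leaves 22.
22 days into August → 22 August 2030.

22 August 2030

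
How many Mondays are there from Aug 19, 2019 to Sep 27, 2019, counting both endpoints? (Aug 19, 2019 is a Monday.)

6

Aug 19, 2019 is a Monday; the first Monday on or after it is Aug 19, 2019.
From Aug 19, 2019 to Sep 27, 2019: 12 + 27 = 39 days (rest of Aug, Sep).
39 ÷ 7 = 5 full weeks with remainder 4, so 5 more Mondays after the first → 6.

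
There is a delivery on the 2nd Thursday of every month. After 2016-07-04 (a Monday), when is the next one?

2016-07-14

July 2016 starts on a Friday; its first Thursday is the 7th, so the 2nd Thursday is the 14th — 2016-07-14.
2016-07-14 is after 2016-07-04, so that is the next one.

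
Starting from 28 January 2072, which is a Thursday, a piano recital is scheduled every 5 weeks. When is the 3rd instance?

The 3rd occurrence is 2 intervals after the first: 2 × 35 = 70 days after 28 January 2072.
January has 31 days — 3 days to the end of January leaves 67.
February has 29 days (38 left).
March has 31 days (7 left).
7 days into April → 7 April 2072.

7 April 2072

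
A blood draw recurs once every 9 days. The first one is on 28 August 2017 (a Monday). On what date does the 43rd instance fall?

The 43rd occurrence is 42 intervals after the first: 42 × 9 = 378 days after 28 August 2017.
August has 31 days — 3 days to the end of August leaves 375.
September has 30 days (345 left).
October has 31 days (314 left).
November has 30 days (284 left).
December has 31 days (253 left).
January has 31 days (222 left).
February has 28 days (194 left).
March has 31 days (163 left).
April has 30 days (133 left).
May has 31 days (102 left).
June has 30 days (72 left).
July has 31 days (41 left).
August has 31 days (10 left).
10 days into September → 10 September 2018.

10 September 2018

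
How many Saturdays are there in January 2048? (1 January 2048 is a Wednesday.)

4

1 January 2048 is a Wednesday; the first Saturday on or after it is 4 January 2048 (3 days later).
From 4 January 2048 to 31 January 2048 is 31 − 4 = 27 days.
27 ÷ 7 = 3 full weeks with remainder 6, so 3 more Saturdays after the first → 4.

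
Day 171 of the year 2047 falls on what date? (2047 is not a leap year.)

January has 31 days (171 − 31 = 140 remain).
February has 28 days (140 − 28 = 112 remain).
March has 31 days (112 − 31 = 81 remain).
April has 30 days (81 − 30 = 51 remain).
May has 31 days (51 − 31 = 20 remain).
20 into June → June 20.

20 June 2047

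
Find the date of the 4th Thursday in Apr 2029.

The first Thursday of Apr 2029 is Apr 5.
The 4th Thursday is 3 weeks later: 5 + 21 = 26.

Apr 26, 2029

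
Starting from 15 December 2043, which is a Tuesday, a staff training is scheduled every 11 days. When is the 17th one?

The 17th occurrence is 16 intervals after the first: 16 × 11 = 176 days after 15 December 2043.
December has 31 days — 16 days to the end of December leaves 160.
January has 31 days (129 left).
February has 29 days (100 left).
March has 31 days (69 left).
April has 30 days (39 left).
May has 31 days (8 left).
8 days into June → 8 June 2044.

8 June 2044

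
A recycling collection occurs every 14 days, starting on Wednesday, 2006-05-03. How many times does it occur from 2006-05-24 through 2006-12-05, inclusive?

14

Occurrences land 14·i days after 2006-05-03 for i = 0, 1, 2, …
2006-05-24 is 21 days after the start; 21 ÷ 14 = 1 remainder 7; since the remainder is 7, round up to i = 2. First occurrence in the window: #3 on 2006-05-31 (2×14 = 28 days in).
2006-12-05 is 216 days after the start; 216 ÷ 14 = 15 remainder 6. Last occurrence in the window: #16 on 2006-11-29.
Occurrences #3 through #16: 14 in total.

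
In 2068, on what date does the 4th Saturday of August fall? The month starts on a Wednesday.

25 August 2068

August 2068 begins on a Wednesday, so the first Saturday is August 4 (3 days later).
The 4th Saturday is 3 weeks later: 4 + 21 = 25.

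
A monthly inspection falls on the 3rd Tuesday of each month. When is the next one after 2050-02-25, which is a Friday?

2050-03-15

February 2050 starts on a Tuesday; its first Tuesday is the 1st, so the 3rd Tuesday is the 15th — 2050-02-15.
That is not after 2050-02-25, so look at March 2050.
March 2050 starts on a Tuesday; its first Tuesday is the 1st, so the 3rd Tuesday is the 15th — 2050-03-15.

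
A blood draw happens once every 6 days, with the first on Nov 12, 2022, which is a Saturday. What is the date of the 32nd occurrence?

The 32nd occurrence is 31 intervals after the first: 31 × 6 = 186 days after Nov 12, 2022.
Nov has 30 days — 18 days to the end of Nov leaves 168.
Dec has 31 days (137 left).
Jan has 31 days (106 left).
Feb has 28 days (78 left).
Mar has 31 days (47 left).
Apr has 30 days (17 left).
17 days into May → May 17, 2023.

May 17, 2023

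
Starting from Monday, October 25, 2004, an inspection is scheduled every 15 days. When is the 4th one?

The 4th occurrence is 3 intervals after the first: 3 × 15 = 45 days after October 25, 2004.
October has 31 days — 6 days to the end of October leaves 39.
November has 30 days (9 left).
9 days into December → December 9, 2004.

December 9, 2004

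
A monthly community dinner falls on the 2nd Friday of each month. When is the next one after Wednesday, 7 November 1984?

November 1984 starts on a Thursday; its first Friday is the 2nd, so the 2nd Friday is the 9th — 9 November 1984.
9 November 1984 is after 7 November 1984, so that is the next one.

9 November 1984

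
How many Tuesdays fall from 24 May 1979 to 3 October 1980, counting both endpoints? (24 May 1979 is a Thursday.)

24 May 1979 is a Thursday; the first Tuesday on or after it is 29 May 1979 (5 days later).
From 29 May 1979 to 3 October 1980: 216 + 277 = 493 days (rest of 1979, to 3 October 1980 in 1980).
493 ÷ 7 = 70 full weeks with remainder 3, so 70 more Tuesdays after the first → 71.

71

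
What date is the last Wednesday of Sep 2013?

Sep 25, 2013

The first Wednesday of Sep 2013 is Sep 4.
Sep 2013 has 30 days. Adding weeks: 4, 11, 18, 25 — the last one ≤ 30 is the 25th.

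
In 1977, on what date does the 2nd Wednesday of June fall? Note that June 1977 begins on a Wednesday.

June 1977 begins on a Wednesday, so the first Wednesday is June 1.
The 2nd Wednesday is 1 weeks later: 1 + 7 = 8.

June 8, 1977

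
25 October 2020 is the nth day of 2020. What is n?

Days in months before October: 31 + 29 + 31 + 30 + 31 + 30 + 31 + 31 + 30 = 274.
Plus 25 days into October → day 299.

299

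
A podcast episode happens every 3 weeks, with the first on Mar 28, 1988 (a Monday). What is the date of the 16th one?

Feb 6, 1989

The 16th occurrence is 15 intervals after the first: 15 × 21 = 315 days after Mar 28, 1988.
Mar has 31 days — 3 days to the end of Mar leaves 312.
Apr has 30 days (282 left).
May has 31 days (251 left).
Jun has 30 days (221 left).
Jul has 31 days (190 left).
Aug has 31 days (159 left).
Sep has 30 days (129 left).
Oct has 31 days (98 left).
Nov has 30 days (68 left).
Dec has 31 days (37 left).
Jan has 31 days (6 left).
6 days into Feb → Feb 6, 1989.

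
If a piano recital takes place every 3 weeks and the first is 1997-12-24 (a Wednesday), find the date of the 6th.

The 6th occurrence is 5 intervals after the first: 5 × 21 = 105 days after 1997-12-24.
December has 31 days — 7 days to the end of December leaves 98.
January has 31 days (67 left).
February has 28 days (39 left).
March has 31 days (8 left).
8 days into April → 1998-04-08.

1998-04-08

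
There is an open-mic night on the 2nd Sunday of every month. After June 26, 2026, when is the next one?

June 2026 starts on a Monday; its first Sunday is the 7th, so the 2nd Sunday is the 14th — June 14, 2026.
That is not after June 26, 2026, so look at July 2026.
July 2026 starts on a Wednesday; its first Sunday is the 5th, so the 2nd Sunday is the 12th — July 12, 2026.

July 12, 2026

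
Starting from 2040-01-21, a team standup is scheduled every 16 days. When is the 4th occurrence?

The 4th occurrence is 3 intervals after the first: 3 × 16 = 48 days after 2040-01-21.
January has 31 days — 10 days to the end of January leaves 38.
February has 29 days (9 left).
9 days into March → 2040-03-09.

2040-03-09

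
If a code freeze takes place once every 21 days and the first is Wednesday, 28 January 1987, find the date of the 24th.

The 24th occurrence is 23 intervals after the first: 23 × 21 = 483 days after 28 January 1987.
January has 31 days — 3 days to the end of January leaves 480.
From end of January to end of 1987 is 334 days (146 left).
January has 31 days (115 left).
February has 29 days (86 left).
March has 31 days (55 left).
April has 30 days (25 left).
25 days into May → 25 May 1988.

25 May 1988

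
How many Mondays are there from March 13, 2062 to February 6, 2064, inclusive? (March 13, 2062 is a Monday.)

100

March 13, 2062 is a Monday; the first Monday on or after it is March 13, 2062.
From March 13, 2062 to February 6, 2064: 293 + 365 + 37 = 695 days (rest of 2062, 2063, to February 6, 2064 in 2064).
695 ÷ 7 = 99 full weeks with remainder 2, so 99 more Mondays after the first → 100.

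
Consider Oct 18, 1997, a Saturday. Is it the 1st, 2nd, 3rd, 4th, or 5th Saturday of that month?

Day 18 falls in week ⌈18/7⌉ of the month.
Days 1–7 hold the 1st Saturday, 8–14 the 2nd, 15–21 the 3rd, 22–28 the 4th, 29–31 the 5th.
18 is in the range for the 3rd.

3rd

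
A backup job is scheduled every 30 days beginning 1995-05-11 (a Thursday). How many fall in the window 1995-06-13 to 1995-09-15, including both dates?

Occurrences land 30·i days after 1995-05-11 for i = 0, 1, 2, …
1995-06-13 is 33 days after the start; 33 ÷ 30 = 1 remainder 3; since the remainder is 3, round up to i = 2. First occurrence in the window: #3 on 1995-07-10 (2×30 = 60 days in).
1995-09-15 is 127 days after the start; 127 ÷ 30 = 4 remainder 7. Last occurrence in the window: #5 on 1995-09-08.
Occurrences #3 through #5: 3 in total.

3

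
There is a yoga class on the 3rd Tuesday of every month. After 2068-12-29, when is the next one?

2069-01-15

December 2068 starts on a Saturday; its first Tuesday is the 4th, so the 3rd Tuesday is the 18th — 2068-12-18.
That is not after 2068-12-29, so look at January 2069.
January 2069 starts on a Tuesday; its first Tuesday is the 1st, so the 3rd Tuesday is the 15th — 2069-01-15.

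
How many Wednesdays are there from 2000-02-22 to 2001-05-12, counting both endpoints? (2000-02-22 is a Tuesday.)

2000-02-22 is a Tuesday; the first Wednesday on or after it is 2000-02-23 (1 day later).
From 2000-02-23 to 2001-05-12: 312 + 132 = 444 days (rest of 2000, to 2001-05-12 in 2001).
444 ÷ 7 = 63 full weeks with remainder 3, so 63 more Wednesdays after the first → 64.

64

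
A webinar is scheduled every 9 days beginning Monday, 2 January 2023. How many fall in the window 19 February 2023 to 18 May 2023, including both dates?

Occurrences land 9·i days after 2 January 2023 for i = 0, 1, 2, …
19 February 2023 is 48 days after the start; 48 ÷ 9 = 5 remainder 3; since the remainder is 3, round up to i = 6. First occurrence in the window: #7 on 25 February 2023 (6×9 = 54 days in).
18 May 2023 is 136 days after the start; 136 ÷ 9 = 15 remainder 1. Last occurrence in the window: #16 on 17 May 2023.
Occurrences #7 through #16: 10 in total.

10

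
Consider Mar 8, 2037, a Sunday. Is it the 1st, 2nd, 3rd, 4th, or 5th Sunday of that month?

2nd

Day 8 falls in week ⌈8/7⌉ of the month.
Days 1–7 hold the 1st Sunday, 8–14 the 2nd, 15–21 the 3rd, 22–28 the 4th, 29–31 the 5th.
8 is in the range for the 2nd.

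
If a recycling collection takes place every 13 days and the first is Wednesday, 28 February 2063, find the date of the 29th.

The 29th occurrence is 28 intervals after the first: 28 × 13 = 364 days after 28 February 2063.
February has 28 days — 0 days to the end of February leaves 364.
March has 31 days (333 left).
April has 30 days (303 left).
May has 31 days (272 left).
June has 30 days (242 left).
July has 31 days (211 left).
August has 31 days (180 left).
September has 30 days (150 left).
October has 31 days (119 left).
November has 30 days (89 left).
December has 31 days (58 left).
January has 31 days (27 left).
27 days into February → 27 February 2064.

27 February 2064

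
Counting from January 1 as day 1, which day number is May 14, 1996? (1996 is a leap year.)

135

Days in months before May: 31 + 29 + 31 + 30 = 121.
Plus 14 days into May → day 135.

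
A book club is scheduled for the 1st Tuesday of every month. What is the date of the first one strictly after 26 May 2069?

4 June 2069

May 2069 starts on a Wednesday, so its 1st Tuesday is 7 May 2069 (6 days in).
That is not after 26 May 2069, so look at June 2069.
June 2069 starts on a Saturday, so its 1st Tuesday is 4 June 2069 (3 days in).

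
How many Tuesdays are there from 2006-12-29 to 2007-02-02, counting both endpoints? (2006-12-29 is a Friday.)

5

2006-12-29 is a Friday; the first Tuesday on or after it is 2007-01-02 (4 days later).
From 2007-01-02 to 2007-02-02: 29 + 2 = 31 days (rest of January, February).
31 ÷ 7 = 4 full weeks with remainder 3, so 4 more Tuesdays after the first → 5.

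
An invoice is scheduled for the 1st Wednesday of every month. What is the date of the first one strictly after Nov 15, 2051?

Dec 6, 2051

Nov 2051 starts on a Wednesday, so its 1st Wednesday is Nov 1, 2051.
That is not after Nov 15, 2051, so look at Dec 2051.
Dec 2051 starts on a Friday, so its 1st Wednesday is Dec 6, 2051 (5 days in).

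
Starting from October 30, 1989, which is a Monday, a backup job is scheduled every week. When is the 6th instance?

December 4, 1989

The 6th occurrence is 5 intervals after the first: 5 × 7 = 35 days after October 30, 1989.
October has 31 days — 1 day to the end of October leaves 34.
November has 30 days (4 left).
4 days into December → December 4, 1989.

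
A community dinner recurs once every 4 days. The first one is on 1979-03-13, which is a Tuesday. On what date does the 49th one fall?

The 49th occurrence is 48 intervals after the first: 48 × 4 = 192 days after 1979-03-13.
March has 31 days — 18 days to the end of March leaves 174.
April has 30 days (144 left).
May has 31 days (113 left).
June has 30 days (83 left).
July has 31 days (52 left).
August has 31 days (21 left).
21 days into September → 1979-09-21.

1979-09-21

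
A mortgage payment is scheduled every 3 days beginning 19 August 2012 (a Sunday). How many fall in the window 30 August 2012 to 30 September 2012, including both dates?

Occurrences land 3·i days after 19 August 2012 for i = 0, 1, 2, …
30 August 2012 is 11 days after the start; 11 ÷ 3 = 3 remainder 2; since the remainder is 2, round up to i = 4. First occurrence in the window: #5 on 31 August 2012 (4×3 = 12 days in).
30 September 2012 is 42 days after the start; 42 ÷ 3 = 14 remainder 0. Last occurrence in the window: #15 on 30 September 2012.
Occurrences #5 through #15: 11 in total.

11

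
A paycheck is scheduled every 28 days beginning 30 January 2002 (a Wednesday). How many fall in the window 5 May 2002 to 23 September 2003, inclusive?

Occurrences land 28·i days after 30 January 2002 for i = 0, 1, 2, …
5 May 2002 is 95 days after the start; 95 ÷ 28 = 3 remainder 11; since the remainder is 11, round up to i = 4. First occurrence in the window: #5 on 22 May 2002 (4×28 = 112 days in).
23 September 2003 is 601 days after the start; 601 ÷ 28 = 21 remainder 13. Last occurrence in the window: #22 on 10 September 2003.
Occurrences #5 through #22: 18 in total.

18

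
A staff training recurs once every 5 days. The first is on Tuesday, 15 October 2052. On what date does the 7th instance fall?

The 7th occurrence is 6 intervals after the first: 6 × 5 = 30 days after 15 October 2052.
October has 31 days — 16 days to the end of October leaves 14.
14 days into November → 14 November 2052.

14 November 2052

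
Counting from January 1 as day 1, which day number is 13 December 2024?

348

Days in months before December: 31 + 29 + 31 + 30 + 31 + 30 + 31 + 31 + 30 + 31 + 30 = 335.
Plus 13 days into December → day 348.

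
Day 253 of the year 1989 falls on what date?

January has 31 days (253 − 31 = 222 remain).
February has 28 days (222 − 28 = 194 remain).
March has 31 days (194 − 31 = 163 remain).
April has 30 days (163 − 30 = 133 remain).
May has 31 days (133 − 31 = 102 remain).
June has 30 days (102 − 30 = 72 remain).
July has 31 days (72 − 31 = 41 remain).
August has 31 days (41 − 31 = 10 remain).
10 into September → September 10.

September 10, 1989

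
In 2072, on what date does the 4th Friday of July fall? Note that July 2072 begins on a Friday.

2072-07-22

July 2072 begins on a Friday, so the first Friday is July 1.
The 4th Friday is 3 weeks later: 1 + 21 = 22.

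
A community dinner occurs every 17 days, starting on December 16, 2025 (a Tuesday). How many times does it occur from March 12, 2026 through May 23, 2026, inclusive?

4

Occurrences land 17·i days after December 16, 2025 for i = 0, 1, 2, …
March 12, 2026 is 86 days after the start; 86 ÷ 17 = 5 remainder 1; since the remainder is 1, round up to i = 6. First occurrence in the window: #7 on March 28, 2026 (6×17 = 102 days in).
May 23, 2026 is 158 days after the start; 158 ÷ 17 = 9 remainder 5. Last occurrence in the window: #10 on May 18, 2026.
Occurrences #7 through #10: 4 in total.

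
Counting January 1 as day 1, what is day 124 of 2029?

4 May 2029

January has 31 days (124 − 31 = 93 remain).
February has 28 days (93 − 28 = 65 remain).
March has 31 days (65 − 31 = 34 remain).
April has 30 days (34 − 30 = 4 remain).
4 into May → May 4.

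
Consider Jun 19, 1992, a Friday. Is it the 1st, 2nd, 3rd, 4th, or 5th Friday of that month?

3rd

Day 19 falls in week ⌈19/7⌉ of the month.
Days 1–7 hold the 1st Friday, 8–14 the 2nd, 15–21 the 3rd, 22–28 the 4th, 29–31 the 5th.
19 is in the range for the 3rd.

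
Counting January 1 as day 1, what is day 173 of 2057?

June 22, 2057

January has 31 days (173 − 31 = 142 remain).
February has 28 days (142 − 28 = 114 remain).
March has 31 days (114 − 31 = 83 remain).
April has 30 days (83 − 30 = 53 remain).
May has 31 days (53 − 31 = 22 remain).
22 into June → June 22.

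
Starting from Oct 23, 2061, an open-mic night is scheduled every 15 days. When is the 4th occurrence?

The 4th occurrence is 3 intervals after the first: 3 × 15 = 45 days after Oct 23, 2061.
Oct has 31 days — 8 days to the end of Oct leaves 37.
Nov has 30 days (7 left).
7 days into Dec → Dec 7, 2061.

Dec 7, 2061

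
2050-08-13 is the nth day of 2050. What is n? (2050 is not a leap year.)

225

Days in months before August: 31 + 28 + 31 + 30 + 31 + 30 + 31 = 212.
Plus 13 days into August → day 225.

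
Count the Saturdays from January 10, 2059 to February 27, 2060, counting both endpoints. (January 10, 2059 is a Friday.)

January 10, 2059 is a Friday; the first Saturday on or after it is January 11, 2059 (1 day later).
From January 11, 2059 to February 27, 2060: 354 + 58 = 412 days (rest of 2059, to February 27, 2060 in 2060).
412 ÷ 7 = 58 full weeks with remainder 6, so 58 more Saturdays after the first → 59.

59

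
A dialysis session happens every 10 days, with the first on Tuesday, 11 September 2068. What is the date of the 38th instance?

The 38th occurrence is 37 intervals after the first: 37 × 10 = 370 days after 11 September 2068.
September has 30 days — 19 days to the end of September leaves 351.
October has 31 days (320 left).
November has 30 days (290 left).
December has 31 days (259 left).
January has 31 days (228 left).
February has 28 days (200 left).
March has 31 days (169 left).
April has 30 days (139 left).
May has 31 days (108 left).
June has 30 days (78 left).
July has 31 days (47 left).
August has 31 days (16 left).
16 days into September → 16 September 2069.

16 September 2069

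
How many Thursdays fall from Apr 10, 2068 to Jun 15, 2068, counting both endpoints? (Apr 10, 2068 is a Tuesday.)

10

Apr 10, 2068 is a Tuesday; the first Thursday on or after it is Apr 12, 2068 (2 days later).
From Apr 12, 2068 to Jun 15, 2068: 18 + 31 + 15 = 64 days (rest of Apr, May, Jun).
64 ÷ 7 = 9 full weeks with remainder 1, so 9 more Thursdays after the first → 10.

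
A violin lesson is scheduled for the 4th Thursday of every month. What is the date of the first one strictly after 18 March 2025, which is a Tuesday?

March 2025 starts on a Saturday; its first Thursday is the 6th, so the 4th Thursday is the 27th — 27 March 2025.
27 March 2025 is after 18 March 2025, so that is the next one.

27 March 2025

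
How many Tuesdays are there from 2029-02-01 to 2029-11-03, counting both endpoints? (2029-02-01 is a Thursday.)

2029-02-01 is a Thursday; the first Tuesday on or after it is 2029-02-06 (5 days later).
From 2029-02-06 to 2029-11-03: 22 + 31 + 30 + 31 + 30 + 31 + 31 + 30 + 31 + 3 = 270 days (rest of February, March, April, May, June, July, August, September, October, November).
270 ÷ 7 = 38 full weeks with remainder 4, so 38 more Tuesdays after the first → 39.

39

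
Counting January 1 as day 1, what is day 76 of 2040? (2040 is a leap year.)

Mar 16, 2040

Jan has 31 days (76 − 31 = 45 remain).
Feb has 29 days (45 − 29 = 16 remain).
16 into Mar → Mar 16.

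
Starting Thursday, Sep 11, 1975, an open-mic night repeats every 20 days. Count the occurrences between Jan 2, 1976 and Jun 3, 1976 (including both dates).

Occurrences land 20·i days after Sep 11, 1975 for i = 0, 1, 2, …
Jan 2, 1976 is 113 days after the start; 113 ÷ 20 = 5 remainder 13; since the remainder is 13, round up to i = 6. First occurrence in the window: #7 on Jan 9, 1976 (6×20 = 120 days in).
Jun 3, 1976 is 266 days after the start; 266 ÷ 20 = 13 remainder 6. Last occurrence in the window: #14 on May 28, 1976.
Occurrences #7 through #14: 8 in total.

8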